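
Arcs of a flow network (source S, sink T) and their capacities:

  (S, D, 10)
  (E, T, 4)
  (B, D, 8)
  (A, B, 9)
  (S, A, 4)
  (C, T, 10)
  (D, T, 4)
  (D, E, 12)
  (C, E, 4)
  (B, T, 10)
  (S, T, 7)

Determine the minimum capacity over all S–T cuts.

19

Augment S→T: bottleneck 7, flow now 7.
Augment S→D→T: bottleneck 4, flow now 11.
Augment S→A→B→T: bottleneck 4, flow now 15.
Augment S→D→E→T: bottleneck 4, flow now 19.
No augmenting path remains; maximum flow = 19.
By max-flow min-cut, the minimum cut capacity equals the max flow.
In the residual graph, reachable from S: {S, D, E}.
Min-cut edges: S→A (4), S→T (7), D→T (4), E→T (4); capacity 4 + 7 + 4 + 4 = 19.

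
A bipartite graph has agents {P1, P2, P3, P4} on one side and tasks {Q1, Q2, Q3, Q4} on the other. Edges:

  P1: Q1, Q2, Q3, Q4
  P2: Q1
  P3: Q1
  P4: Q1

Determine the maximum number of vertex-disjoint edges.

Unit-capacity flow: source→left, listed edges, right→sink; max matching = max flow.
Augmenting path P1→Q1 (+1); matched 1.
Augmenting path P2→Q1→P1→Q2 (+1); matched 2.
No augmenting path remains; maximum matching = 2.
König certificate: {P1, Q1} is a vertex cover of size 2 (every listed pair touches it), so no matching can be larger.

2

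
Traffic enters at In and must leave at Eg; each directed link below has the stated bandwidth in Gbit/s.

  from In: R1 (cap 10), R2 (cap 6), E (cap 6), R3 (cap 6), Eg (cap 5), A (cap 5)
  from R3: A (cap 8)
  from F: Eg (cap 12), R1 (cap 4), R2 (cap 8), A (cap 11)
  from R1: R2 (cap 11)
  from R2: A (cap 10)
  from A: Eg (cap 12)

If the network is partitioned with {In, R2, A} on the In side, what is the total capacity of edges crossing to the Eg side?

Edges leaving {In, R2, A}: In→E (6), In→R3 (6), In→R1 (10), In→Eg (5), A→Eg (12).
Cut capacity = 6 + 6 + 10 + 5 + 12 = 39.

39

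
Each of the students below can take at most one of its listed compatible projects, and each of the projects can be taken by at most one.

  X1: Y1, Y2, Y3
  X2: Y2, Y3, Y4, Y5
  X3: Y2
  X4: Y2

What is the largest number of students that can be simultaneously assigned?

Unit-capacity flow: source→left, listed edges, right→sink; max matching = max flow.
Augmenting path X1→Y1 (+1); matched 1.
Augmenting path X2→Y2 (+1); matched 2.
Augmenting path X3→Y2→X2→Y3 (+1); matched 3.
No augmenting path remains; maximum matching = 3.
König certificate: {X1, X2, Y2} is a vertex cover of size 3 (every listed pair touches it), so no matching can be larger.

3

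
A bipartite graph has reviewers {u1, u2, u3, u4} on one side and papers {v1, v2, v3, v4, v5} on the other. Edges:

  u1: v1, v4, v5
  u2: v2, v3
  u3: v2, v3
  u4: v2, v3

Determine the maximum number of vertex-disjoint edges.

3

Unit-capacity flow: source→left, listed edges, right→sink; max matching = max flow.
Augmenting path u1→v1 (+1); matched 1.
Augmenting path u2→v2 (+1); matched 2.
Augmenting path u3→v3 (+1); matched 3.
No augmenting path remains; maximum matching = 3.
König certificate: {u1, v2, v3} is a vertex cover of size 3 (every listed pair touches it), so no matching can be larger.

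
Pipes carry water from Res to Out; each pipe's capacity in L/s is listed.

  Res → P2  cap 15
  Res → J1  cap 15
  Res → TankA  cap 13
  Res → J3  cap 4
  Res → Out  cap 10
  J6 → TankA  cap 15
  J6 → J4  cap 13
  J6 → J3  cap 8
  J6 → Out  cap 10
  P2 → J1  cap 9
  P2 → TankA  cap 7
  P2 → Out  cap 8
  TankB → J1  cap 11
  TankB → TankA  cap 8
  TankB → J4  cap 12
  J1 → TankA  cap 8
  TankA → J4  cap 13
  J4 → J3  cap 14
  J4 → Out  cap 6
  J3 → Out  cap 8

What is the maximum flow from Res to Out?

Augment Res→Out: bottleneck 10, flow now 10.
Augment Res→P2→Out: bottleneck 8, flow now 18.
Augment Res→J3→Out: bottleneck 4, flow now 22.
Augment Res→TankA→J4→Out: bottleneck 6, flow now 28.
Augment Res→TankA→J4→J3→Out: bottleneck 4, flow now 32.
No augmenting path remains; maximum flow = 32.
In the residual graph, reachable from Res: {Res, P2, J1, TankA, J4, J3}.
Min-cut edges: Res→Out (10), P2→Out (8), J4→Out (6), J3→Out (8); capacity 10 + 8 + 6 + 8 = 32.
This cut is saturated, so no flow can exceed 32.

32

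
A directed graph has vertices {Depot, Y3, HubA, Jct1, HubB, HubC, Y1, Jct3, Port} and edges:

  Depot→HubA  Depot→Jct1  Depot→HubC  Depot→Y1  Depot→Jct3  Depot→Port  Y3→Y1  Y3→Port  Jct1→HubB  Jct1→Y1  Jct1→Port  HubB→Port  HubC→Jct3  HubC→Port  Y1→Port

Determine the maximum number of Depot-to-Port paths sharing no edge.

Assign every edge capacity 1; by Menger, the answer equals the max flow.
Path Depot→Port (+1); total 1.
Path Depot→Jct1→Port (+1); total 2.
Path Depot→HubC→Port (+1); total 3.
Path Depot→Y1→Port (+1); total 4.
No residual Depot→Port path; max flow = 4.
Certifying cut of size 4: {Depot→HubC, Depot→Jct1, Depot→Port, Depot→Y1}.

4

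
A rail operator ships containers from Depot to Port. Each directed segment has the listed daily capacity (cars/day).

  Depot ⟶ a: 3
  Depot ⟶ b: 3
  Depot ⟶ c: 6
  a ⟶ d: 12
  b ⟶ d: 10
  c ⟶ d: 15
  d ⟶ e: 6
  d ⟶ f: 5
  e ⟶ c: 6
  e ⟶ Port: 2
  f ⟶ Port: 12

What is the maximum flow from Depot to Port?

Augment Depot→a→d→e→Port: bottleneck 2, flow now 2.
Augment Depot→a→d→f→Port: bottleneck 1, flow now 3.
Augment Depot→b→d→f→Port: bottleneck 3, flow now 6.
Augment Depot→c→d→f→Port: bottleneck 1, flow now 7.
No augmenting path remains; maximum flow = 7.
In the residual graph, reachable from Depot: {Depot, a, b, c, d, e}.
Min-cut edges: d→f (5), e→Port (2); capacity 5 + 2 = 7.
This cut is saturated, so no flow can exceed 7.

7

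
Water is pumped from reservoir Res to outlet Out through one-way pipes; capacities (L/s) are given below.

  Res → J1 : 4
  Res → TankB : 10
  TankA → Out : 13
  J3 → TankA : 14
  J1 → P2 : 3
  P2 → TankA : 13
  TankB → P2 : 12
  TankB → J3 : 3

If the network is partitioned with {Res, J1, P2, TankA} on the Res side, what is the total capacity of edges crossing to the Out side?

23

Edges leaving {Res, J1, P2, TankA}: Res→TankB (10), TankA→Out (13).
Cut capacity = 10 + 13 = 23.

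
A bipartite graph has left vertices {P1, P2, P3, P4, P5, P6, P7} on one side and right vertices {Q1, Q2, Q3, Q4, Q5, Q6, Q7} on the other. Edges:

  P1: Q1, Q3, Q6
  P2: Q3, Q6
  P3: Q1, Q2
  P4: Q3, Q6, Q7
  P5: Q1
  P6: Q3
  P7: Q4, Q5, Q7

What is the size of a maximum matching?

6

Unit-capacity flow: source→left, listed edges, right→sink; max matching = max flow.
Augmenting path P1→Q1 (+1); matched 1.
Augmenting path P2→Q3 (+1); matched 2.
Augmenting path P3→Q2 (+1); matched 3.
Augmenting path P4→Q6 (+1); matched 4.
Augmenting path P7→Q4 (+1); matched 5.
Augmenting path P5→Q1→P1→Q6→P4→Q7 (+1); matched 6.
No augmenting path remains; maximum matching = 6.
König certificate: {P3, P4, P7, Q1, Q3, Q6} is a vertex cover of size 6 (every listed pair touches it), so no matching can be larger.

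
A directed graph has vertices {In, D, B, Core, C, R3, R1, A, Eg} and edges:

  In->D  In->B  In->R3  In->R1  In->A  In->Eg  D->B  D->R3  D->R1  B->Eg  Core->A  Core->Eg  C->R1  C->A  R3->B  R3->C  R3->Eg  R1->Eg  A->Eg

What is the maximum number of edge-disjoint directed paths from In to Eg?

Assign every edge capacity 1; by Menger, the answer equals the max flow.
Path In→Eg (+1); total 1.
Path In→B→Eg (+1); total 2.
Path In→R3→Eg (+1); total 3.
Path In→R1→Eg (+1); total 4.
Path In→A→Eg (+1); total 5.
No residual In→Eg path; max flow = 5.
Certifying cut of size 5: {A→Eg, B→Eg, In→Eg, R1→Eg, R3→Eg}.

5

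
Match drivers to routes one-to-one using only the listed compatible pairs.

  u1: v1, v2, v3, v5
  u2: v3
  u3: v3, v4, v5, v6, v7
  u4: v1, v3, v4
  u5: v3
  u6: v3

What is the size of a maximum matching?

Unit-capacity flow: source→left, listed edges, right→sink; max matching = max flow.
Augmenting path u1→v1 (+1); matched 1.
Augmenting path u2→v3 (+1); matched 2.
Augmenting path u3→v4 (+1); matched 3.
Augmenting path u4→v1→u1→v2 (+1); matched 4.
No augmenting path remains; maximum matching = 4.
König certificate: {u1, u3, u4, v3} is a vertex cover of size 4 (every listed pair touches it), so no matching can be larger.

4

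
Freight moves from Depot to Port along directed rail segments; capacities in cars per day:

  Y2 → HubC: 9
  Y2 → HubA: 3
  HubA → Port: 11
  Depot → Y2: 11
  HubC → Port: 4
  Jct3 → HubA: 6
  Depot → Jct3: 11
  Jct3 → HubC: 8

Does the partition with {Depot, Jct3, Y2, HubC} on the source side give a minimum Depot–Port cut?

Yes — it is a minimum cut (capacity 13).

Given cut capacity: 6 + 3 + 4 = 13.
Augment Depot→Jct3→HubC→Port: bottleneck 4, flow now 4.
Augment Depot→Jct3→HubA→Port: bottleneck 6, flow now 10.
Augment Depot→Y2→HubA→Port: bottleneck 3, flow now 13.
No augmenting path remains; maximum flow = 13.
Cut capacity 13 equals the max flow, so it is a minimum cut.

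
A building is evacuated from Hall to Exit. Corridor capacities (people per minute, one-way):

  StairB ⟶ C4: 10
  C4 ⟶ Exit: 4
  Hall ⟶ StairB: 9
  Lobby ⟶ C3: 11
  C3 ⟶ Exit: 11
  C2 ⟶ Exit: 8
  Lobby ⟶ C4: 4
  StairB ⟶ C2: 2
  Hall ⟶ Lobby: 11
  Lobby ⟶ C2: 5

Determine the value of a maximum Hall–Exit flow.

17

Augment Hall→StairB→C2→Exit: bottleneck 2, flow now 2.
Augment Hall→StairB→C4→Exit: bottleneck 4, flow now 6.
Augment Hall→Lobby→C3→Exit: bottleneck 11, flow now 17.
No augmenting path remains; maximum flow = 17.
In the residual graph, reachable from Hall: {Hall, StairB, C4}.
Min-cut edges: Hall→Lobby (11), StairB→C2 (2), C4→Exit (4); capacity 11 + 2 + 4 = 17.
This cut is saturated, so no flow can exceed 17.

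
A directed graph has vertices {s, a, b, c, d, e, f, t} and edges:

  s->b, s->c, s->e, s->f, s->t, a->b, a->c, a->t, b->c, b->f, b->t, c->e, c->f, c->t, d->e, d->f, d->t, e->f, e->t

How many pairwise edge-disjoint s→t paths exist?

4

Assign every edge capacity 1; by Menger, the answer equals the max flow.
Path s→t (+1); total 1.
Path s→b→t (+1); total 2.
Path s→c→t (+1); total 3.
Path s→e→t (+1); total 4.
No residual s→t path; max flow = 4.
Certifying cut of size 4: {s→b, s→c, s→e, s→t}.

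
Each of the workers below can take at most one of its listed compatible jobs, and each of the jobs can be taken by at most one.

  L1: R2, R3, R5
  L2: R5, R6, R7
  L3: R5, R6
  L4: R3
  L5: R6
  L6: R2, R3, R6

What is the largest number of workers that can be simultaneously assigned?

Unit-capacity flow: source→left, listed edges, right→sink; max matching = max flow.
Augmenting path L1→R2 (+1); matched 1.
Augmenting path L2→R5 (+1); matched 2.
Augmenting path L3→R6 (+1); matched 3.
Augmenting path L4→R3 (+1); matched 4.
Augmenting path L5→R6→L3→R5→L2→R7 (+1); matched 5.
No augmenting path remains; maximum matching = 5.
König certificate: {L2, R2, R3, R5, R6} is a vertex cover of size 5 (every listed pair touches it), so no matching can be larger.

5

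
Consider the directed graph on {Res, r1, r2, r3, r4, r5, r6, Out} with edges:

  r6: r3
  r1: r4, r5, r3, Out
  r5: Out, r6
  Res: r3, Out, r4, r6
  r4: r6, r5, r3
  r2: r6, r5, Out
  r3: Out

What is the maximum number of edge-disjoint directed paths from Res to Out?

3

Assign every edge capacity 1; by Menger, the answer equals the max flow.
Path Res→Out (+1); total 1.
Path Res→r3→Out (+1); total 2.
Path Res→r4→r5→Out (+1); total 3.
No residual Res→Out path; max flow = 3.
Certifying cut of size 3: {Res→Out, Res→r4, r3→Out}.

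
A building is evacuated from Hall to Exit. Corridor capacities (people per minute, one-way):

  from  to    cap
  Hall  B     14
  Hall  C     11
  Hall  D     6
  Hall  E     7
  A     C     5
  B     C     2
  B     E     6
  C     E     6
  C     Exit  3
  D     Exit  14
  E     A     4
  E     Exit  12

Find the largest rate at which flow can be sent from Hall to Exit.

Augment Hall→C→Exit: bottleneck 3, flow now 3.
Augment Hall→D→Exit: bottleneck 6, flow now 9.
Augment Hall→E→Exit: bottleneck 7, flow now 16.
Augment Hall→B→E→Exit: bottleneck 5, flow now 21.
No augmenting path remains; maximum flow = 21.
In the residual graph, reachable from Hall: {Hall, A, B, C, E}.
Min-cut edges: Hall→D (6), C→Exit (3), E→Exit (12); capacity 6 + 3 + 12 = 21.
This cut is saturated, so no flow can exceed 21.

21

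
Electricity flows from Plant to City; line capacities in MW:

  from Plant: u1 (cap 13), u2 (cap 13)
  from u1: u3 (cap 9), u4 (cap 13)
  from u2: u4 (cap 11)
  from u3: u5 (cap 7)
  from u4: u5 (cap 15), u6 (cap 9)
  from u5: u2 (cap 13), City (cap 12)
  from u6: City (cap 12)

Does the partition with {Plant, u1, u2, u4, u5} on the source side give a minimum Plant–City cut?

Given cut capacity: 9 + 9 + 12 = 30.
Augment Plant→u1→u3→u5→City: bottleneck 7, flow now 7.
Augment Plant→u1→u4→u5→City: bottleneck 5, flow now 12.
Augment Plant→u1→u4→u6→City: bottleneck 1, flow now 13.
Augment Plant→u2→u4→u6→City: bottleneck 8, flow now 21.
No augmenting path remains; maximum flow = 21.
In the residual graph, reachable from Plant: {Plant, u1, u2, u3, u4, u5}.
Min-cut edges: u4→u6 (9), u5→City (12); capacity 9 + 12 = 21.
Cut capacity 30 exceeds the max flow 21, so it is not minimum.

No — its capacity is 30, but the minimum cut has capacity 21.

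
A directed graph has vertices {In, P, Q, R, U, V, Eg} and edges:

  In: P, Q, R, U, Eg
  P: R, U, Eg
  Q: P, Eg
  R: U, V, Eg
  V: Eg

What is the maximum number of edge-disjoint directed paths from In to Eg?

Assign every edge capacity 1; by Menger, the answer equals the max flow.
Path In→Eg (+1); total 1.
Path In→P→Eg (+1); total 2.
Path In→Q→Eg (+1); total 3.
Path In→R→Eg (+1); total 4.
No residual In→Eg path; max flow = 4.
Certifying cut of size 4: {In→Eg, In→P, In→Q, In→R}.

4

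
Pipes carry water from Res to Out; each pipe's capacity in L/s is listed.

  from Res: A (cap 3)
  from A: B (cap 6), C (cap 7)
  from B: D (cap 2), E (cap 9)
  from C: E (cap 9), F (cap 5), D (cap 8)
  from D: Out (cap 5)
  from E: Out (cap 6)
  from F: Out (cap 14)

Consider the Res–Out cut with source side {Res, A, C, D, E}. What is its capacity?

22

Edges leaving {Res, A, C, D, E}: A→B (6), C→F (5), D→Out (5), E→Out (6).
Cut capacity = 6 + 5 + 5 + 6 = 22.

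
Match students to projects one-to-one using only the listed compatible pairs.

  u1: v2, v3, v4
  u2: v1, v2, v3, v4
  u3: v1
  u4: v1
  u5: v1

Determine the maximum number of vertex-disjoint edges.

Unit-capacity flow: source→left, listed edges, right→sink; max matching = max flow.
Augmenting path u1→v2 (+1); matched 1.
Augmenting path u2→v1 (+1); matched 2.
Augmenting path u3→v1→u2→v3 (+1); matched 3.
No augmenting path remains; maximum matching = 3.
König certificate: {u1, u2, v1} is a vertex cover of size 3 (every listed pair touches it), so no matching can be larger.

3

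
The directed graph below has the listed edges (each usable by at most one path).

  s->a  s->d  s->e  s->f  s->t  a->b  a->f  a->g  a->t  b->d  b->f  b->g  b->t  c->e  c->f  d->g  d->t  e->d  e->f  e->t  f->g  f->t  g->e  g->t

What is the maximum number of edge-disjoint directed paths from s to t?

5

Assign every edge capacity 1; by Menger, the answer equals the max flow.
Path s→t (+1); total 1.
Path s→a→t (+1); total 2.
Path s→d→t (+1); total 3.
Path s→e→t (+1); total 4.
Path s→f→t (+1); total 5.
No residual s→t path; max flow = 5.
Certifying cut of size 5: {s→a, s→d, s→e, s→f, s→t}.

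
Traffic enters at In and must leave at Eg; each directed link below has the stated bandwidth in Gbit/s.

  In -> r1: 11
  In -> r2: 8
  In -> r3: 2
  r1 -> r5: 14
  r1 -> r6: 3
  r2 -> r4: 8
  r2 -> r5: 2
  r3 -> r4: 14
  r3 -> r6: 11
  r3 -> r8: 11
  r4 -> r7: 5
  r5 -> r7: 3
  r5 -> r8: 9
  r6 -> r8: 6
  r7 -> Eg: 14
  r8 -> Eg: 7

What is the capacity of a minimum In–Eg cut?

Augment In→r3→r8→Eg: bottleneck 2, flow now 2.
Augment In→r1→r5→r7→Eg: bottleneck 3, flow now 5.
Augment In→r1→r5→r8→Eg: bottleneck 5, flow now 10.
Augment In→r2→r4→r7→Eg: bottleneck 5, flow now 15.
No augmenting path remains; maximum flow = 15.
By max-flow min-cut, the minimum cut capacity equals the max flow.
In the residual graph, reachable from In: {In, r1, r2, r3, r4, r5, r6, r8}.
Min-cut edges: r4→r7 (5), r5→r7 (3), r8→Eg (7); capacity 5 + 3 + 7 = 15.

15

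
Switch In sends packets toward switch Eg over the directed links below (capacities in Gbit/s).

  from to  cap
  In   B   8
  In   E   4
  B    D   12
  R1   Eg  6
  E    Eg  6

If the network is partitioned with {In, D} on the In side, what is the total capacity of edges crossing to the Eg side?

12

Edges leaving {In, D}: In→B (8), In→E (4).
Cut capacity = 8 + 4 = 12.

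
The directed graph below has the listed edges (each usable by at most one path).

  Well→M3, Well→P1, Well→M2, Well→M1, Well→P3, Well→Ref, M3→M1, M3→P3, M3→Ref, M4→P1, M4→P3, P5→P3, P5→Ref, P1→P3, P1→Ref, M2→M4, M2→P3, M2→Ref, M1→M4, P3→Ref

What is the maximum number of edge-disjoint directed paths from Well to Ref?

Assign every edge capacity 1; by Menger, the answer equals the max flow.
Path Well→Ref (+1); total 1.
Path Well→M3→Ref (+1); total 2.
Path Well→P1→Ref (+1); total 3.
Path Well→M2→Ref (+1); total 4.
Path Well→P3→Ref (+1); total 5.
No residual Well→Ref path; max flow = 5.
Certifying cut of size 5: {P1→Ref, P3→Ref, Well→M2, Well→M3, Well→Ref}.

5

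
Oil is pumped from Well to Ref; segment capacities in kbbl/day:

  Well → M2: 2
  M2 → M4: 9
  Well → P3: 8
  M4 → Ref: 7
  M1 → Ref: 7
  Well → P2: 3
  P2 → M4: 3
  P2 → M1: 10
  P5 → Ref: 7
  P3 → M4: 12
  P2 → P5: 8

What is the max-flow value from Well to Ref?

Augment Well→M2→M4→Ref: bottleneck 2, flow now 2.
Augment Well→P2→P5→Ref: bottleneck 3, flow now 5.
Augment Well→P3→M4→Ref: bottleneck 5, flow now 10.
No augmenting path remains; maximum flow = 10.
In the residual graph, reachable from Well: {Well, M2, P3, M4}.
Min-cut edges: Well→P2 (3), M4→Ref (7); capacity 3 + 7 = 10.
This cut is saturated, so no flow can exceed 10.

10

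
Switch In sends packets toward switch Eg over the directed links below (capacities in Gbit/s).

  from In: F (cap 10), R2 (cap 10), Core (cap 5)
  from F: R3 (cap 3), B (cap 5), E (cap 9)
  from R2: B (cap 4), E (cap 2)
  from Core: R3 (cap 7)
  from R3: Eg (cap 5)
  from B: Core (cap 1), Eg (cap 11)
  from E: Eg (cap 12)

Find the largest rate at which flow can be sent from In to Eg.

Augment In→F→R3→Eg: bottleneck 3, flow now 3.
Augment In→F→B→Eg: bottleneck 5, flow now 8.
Augment In→F→E→Eg: bottleneck 2, flow now 10.
Augment In→R2→B→Eg: bottleneck 4, flow now 14.
Augment In→R2→E→Eg: bottleneck 2, flow now 16.
Augment In→Core→R3→Eg: bottleneck 2, flow now 18.
Augment In→Core→R3→F→E→Eg: bottleneck 3, flow now 21. (uses reverse residual edge)
No augmenting path remains; maximum flow = 21.
In the residual graph, reachable from In: {In, R2}.
Min-cut edges: In→F (10), In→Core (5), R2→B (4), R2→E (2); capacity 10 + 5 + 4 + 2 = 21.
This cut is saturated, so no flow can exceed 21.

21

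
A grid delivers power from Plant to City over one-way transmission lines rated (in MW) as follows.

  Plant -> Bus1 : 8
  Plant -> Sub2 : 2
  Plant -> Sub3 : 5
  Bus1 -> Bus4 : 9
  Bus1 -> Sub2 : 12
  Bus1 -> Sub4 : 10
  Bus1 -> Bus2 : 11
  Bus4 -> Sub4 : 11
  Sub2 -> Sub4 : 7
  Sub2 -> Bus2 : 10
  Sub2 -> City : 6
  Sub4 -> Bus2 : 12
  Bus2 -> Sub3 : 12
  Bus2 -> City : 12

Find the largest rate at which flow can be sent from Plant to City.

10

Augment Plant→Sub2→City: bottleneck 2, flow now 2.
Augment Plant→Bus1→Sub2→City: bottleneck 4, flow now 6.
Augment Plant→Bus1→Bus2→City: bottleneck 4, flow now 10.
No augmenting path remains; maximum flow = 10.
In the residual graph, reachable from Plant: {Plant, Sub3}.
Min-cut edges: Plant→Bus1 (8), Plant→Sub2 (2); capacity 8 + 2 = 10.
This cut is saturated, so no flow can exceed 10.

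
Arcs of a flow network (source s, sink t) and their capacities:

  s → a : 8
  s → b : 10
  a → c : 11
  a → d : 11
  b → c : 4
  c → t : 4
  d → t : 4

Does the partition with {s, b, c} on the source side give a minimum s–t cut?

Given cut capacity: 8 + 4 = 12.
Augment s→a→c→t: bottleneck 4, flow now 4.
Augment s→a→d→t: bottleneck 4, flow now 8.
No augmenting path remains; maximum flow = 8.
In the residual graph, reachable from s: {s, a, b, c, d}.
Min-cut edges: c→t (4), d→t (4); capacity 4 + 4 = 8.
Cut capacity 12 exceeds the max flow 8, so it is not minimum.

No — its capacity is 12, but the minimum cut has capacity 8.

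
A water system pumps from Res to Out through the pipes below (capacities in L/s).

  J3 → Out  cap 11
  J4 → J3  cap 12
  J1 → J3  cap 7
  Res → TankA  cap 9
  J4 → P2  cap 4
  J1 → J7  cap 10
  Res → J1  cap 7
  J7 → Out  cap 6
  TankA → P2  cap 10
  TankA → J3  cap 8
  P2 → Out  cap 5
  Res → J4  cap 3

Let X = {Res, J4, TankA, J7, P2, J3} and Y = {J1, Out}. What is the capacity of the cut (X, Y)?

29

Edges leaving {Res, J4, TankA, J7, P2, J3}: Res→J1 (7), J7→Out (6), P2→Out (5), J3→Out (11).
Cut capacity = 7 + 6 + 5 + 11 = 29.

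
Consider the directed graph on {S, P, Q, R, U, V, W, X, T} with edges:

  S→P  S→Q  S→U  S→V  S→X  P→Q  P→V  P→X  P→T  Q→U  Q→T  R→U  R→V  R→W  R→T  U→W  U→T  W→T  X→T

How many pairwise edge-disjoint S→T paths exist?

4

Assign every edge capacity 1; by Menger, the answer equals the max flow.
Path S→P→T (+1); total 1.
Path S→Q→T (+1); total 2.
Path S→U→T (+1); total 3.
Path S→X→T (+1); total 4.
No residual S→T path; max flow = 4.
Certifying cut of size 4: {S→P, S→Q, S→U, S→X}.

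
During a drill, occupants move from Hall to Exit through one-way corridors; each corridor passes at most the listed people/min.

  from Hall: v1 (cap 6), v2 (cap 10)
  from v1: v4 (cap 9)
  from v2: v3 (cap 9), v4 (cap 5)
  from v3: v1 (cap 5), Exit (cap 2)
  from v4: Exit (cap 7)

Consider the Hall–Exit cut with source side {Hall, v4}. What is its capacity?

23

Edges leaving {Hall, v4}: Hall→v1 (6), Hall→v2 (10), v4→Exit (7).
Cut capacity = 6 + 10 + 7 = 23.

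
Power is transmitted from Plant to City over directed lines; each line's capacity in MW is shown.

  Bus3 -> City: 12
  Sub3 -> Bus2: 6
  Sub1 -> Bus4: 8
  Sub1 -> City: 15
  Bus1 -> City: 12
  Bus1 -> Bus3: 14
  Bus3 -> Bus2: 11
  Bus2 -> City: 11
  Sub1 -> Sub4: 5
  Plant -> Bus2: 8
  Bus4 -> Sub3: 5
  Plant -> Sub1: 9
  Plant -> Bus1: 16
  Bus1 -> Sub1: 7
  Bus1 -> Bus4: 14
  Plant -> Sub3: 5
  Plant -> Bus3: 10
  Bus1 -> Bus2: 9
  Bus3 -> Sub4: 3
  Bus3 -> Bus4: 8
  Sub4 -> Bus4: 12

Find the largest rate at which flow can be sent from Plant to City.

Augment Plant→Bus1→City: bottleneck 12, flow now 12.
Augment Plant→Bus3→City: bottleneck 10, flow now 22.
Augment Plant→Sub1→City: bottleneck 9, flow now 31.
Augment Plant→Bus2→City: bottleneck 8, flow now 39.
Augment Plant→Bus1→Bus3→City: bottleneck 2, flow now 41.
Augment Plant→Bus1→Sub1→City: bottleneck 2, flow now 43.
Augment Plant→Sub3→Bus2→City: bottleneck 3, flow now 46.
No augmenting path remains; maximum flow = 46.
In the residual graph, reachable from Plant: {Plant, Sub3, Bus2}.
Min-cut edges: Plant→Bus1 (16), Plant→Bus3 (10), Plant→Sub1 (9), Bus2→City (11); capacity 16 + 10 + 9 + 11 = 46.
This cut is saturated, so no flow can exceed 46.

46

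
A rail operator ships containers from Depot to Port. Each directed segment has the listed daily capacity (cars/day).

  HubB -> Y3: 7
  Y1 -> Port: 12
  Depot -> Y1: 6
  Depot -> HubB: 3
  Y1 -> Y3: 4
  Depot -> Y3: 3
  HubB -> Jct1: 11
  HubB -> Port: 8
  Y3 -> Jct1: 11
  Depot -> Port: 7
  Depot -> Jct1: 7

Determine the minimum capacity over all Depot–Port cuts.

16

Augment Depot→Port: bottleneck 7, flow now 7.
Augment Depot→Y1→Port: bottleneck 6, flow now 13.
Augment Depot→HubB→Port: bottleneck 3, flow now 16.
No augmenting path remains; maximum flow = 16.
By max-flow min-cut, the minimum cut capacity equals the max flow.
In the residual graph, reachable from Depot: {Depot, Y3, Jct1}.
Min-cut edges: Depot→Y1 (6), Depot→HubB (3), Depot→Port (7); capacity 6 + 3 + 7 = 16.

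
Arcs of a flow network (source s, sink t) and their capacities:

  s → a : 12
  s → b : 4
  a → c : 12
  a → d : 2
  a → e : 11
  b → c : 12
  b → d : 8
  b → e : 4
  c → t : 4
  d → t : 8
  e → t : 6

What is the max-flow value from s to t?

Augment s→a→c→t: bottleneck 4, flow now 4.
Augment s→a→d→t: bottleneck 2, flow now 6.
Augment s→a→e→t: bottleneck 6, flow now 12.
Augment s→b→d→t: bottleneck 4, flow now 16.
No augmenting path remains; maximum flow = 16.
In the residual graph, reachable from s: {s}.
Min-cut edges: s→a (12), s→b (4); capacity 12 + 4 = 16.
This cut is saturated, so no flow can exceed 16.

16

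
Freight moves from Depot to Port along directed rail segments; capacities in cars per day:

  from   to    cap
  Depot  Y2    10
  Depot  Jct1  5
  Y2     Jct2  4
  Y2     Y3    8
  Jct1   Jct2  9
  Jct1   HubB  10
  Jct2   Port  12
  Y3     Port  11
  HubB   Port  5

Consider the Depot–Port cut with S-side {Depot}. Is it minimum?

Given cut capacity: 10 + 5 = 15.
Augment Depot→Y2→Jct2→Port: bottleneck 4, flow now 4.
Augment Depot→Y2→Y3→Port: bottleneck 6, flow now 10.
Augment Depot→Jct1→Jct2→Port: bottleneck 5, flow now 15.
No augmenting path remains; maximum flow = 15.
Cut capacity 15 equals the max flow, so it is a minimum cut.

Yes — it is a minimum cut (capacity 15).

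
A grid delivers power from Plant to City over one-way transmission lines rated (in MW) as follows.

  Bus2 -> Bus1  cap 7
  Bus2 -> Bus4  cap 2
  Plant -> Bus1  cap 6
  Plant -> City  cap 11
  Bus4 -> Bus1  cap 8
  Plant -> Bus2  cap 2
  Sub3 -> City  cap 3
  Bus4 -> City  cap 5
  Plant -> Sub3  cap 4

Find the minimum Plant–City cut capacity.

Augment Plant→City: bottleneck 11, flow now 11.
Augment Plant→Sub3→City: bottleneck 3, flow now 14.
Augment Plant→Bus2→Bus4→City: bottleneck 2, flow now 16.
No augmenting path remains; maximum flow = 16.
By max-flow min-cut, the minimum cut capacity equals the max flow.
In the residual graph, reachable from Plant: {Plant, Sub3, Bus1}.
Min-cut edges: Plant→Bus2 (2), Plant→City (11), Sub3→City (3); capacity 2 + 11 + 3 = 16.

16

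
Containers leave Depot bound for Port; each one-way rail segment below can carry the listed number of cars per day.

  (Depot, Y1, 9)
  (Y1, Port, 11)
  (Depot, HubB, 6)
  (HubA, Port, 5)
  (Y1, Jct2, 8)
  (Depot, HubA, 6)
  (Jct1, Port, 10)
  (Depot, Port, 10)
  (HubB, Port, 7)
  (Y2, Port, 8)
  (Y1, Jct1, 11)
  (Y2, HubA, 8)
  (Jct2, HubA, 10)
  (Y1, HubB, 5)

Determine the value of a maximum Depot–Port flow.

Augment Depot→Port: bottleneck 10, flow now 10.
Augment Depot→Y1→Port: bottleneck 9, flow now 19.
Augment Depot→HubA→Port: bottleneck 5, flow now 24.
Augment Depot→HubB→Port: bottleneck 6, flow now 30.
No augmenting path remains; maximum flow = 30.
In the residual graph, reachable from Depot: {Depot, HubA}.
Min-cut edges: Depot→Y1 (9), Depot→HubB (6), Depot→Port (10), HubA→Port (5); capacity 9 + 6 + 10 + 5 = 30.
This cut is saturated, so no flow can exceed 30.

30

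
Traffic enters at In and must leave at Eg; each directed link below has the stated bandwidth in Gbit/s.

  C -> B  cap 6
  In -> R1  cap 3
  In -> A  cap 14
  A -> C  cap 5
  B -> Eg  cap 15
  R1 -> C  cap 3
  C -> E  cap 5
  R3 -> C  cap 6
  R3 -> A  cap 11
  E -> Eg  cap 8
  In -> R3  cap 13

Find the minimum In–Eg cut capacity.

11

Augment In→R1→C→B→Eg: bottleneck 3, flow now 3.
Augment In→A→C→B→Eg: bottleneck 3, flow now 6.
Augment In→A→C→E→Eg: bottleneck 2, flow now 8.
Augment In→R3→C→E→Eg: bottleneck 3, flow now 11.
No augmenting path remains; maximum flow = 11.
By max-flow min-cut, the minimum cut capacity equals the max flow.
In the residual graph, reachable from In: {In, R1, A, R3, C}.
Min-cut edges: C→B (6), C→E (5); capacity 6 + 5 = 11.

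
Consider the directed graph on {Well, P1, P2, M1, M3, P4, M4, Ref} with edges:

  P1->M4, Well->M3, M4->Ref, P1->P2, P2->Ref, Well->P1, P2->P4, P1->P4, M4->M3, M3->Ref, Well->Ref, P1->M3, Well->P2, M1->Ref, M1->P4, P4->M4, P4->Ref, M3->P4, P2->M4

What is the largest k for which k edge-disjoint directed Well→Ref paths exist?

4

Assign every edge capacity 1; by Menger, the answer equals the max flow.
Path Well→Ref (+1); total 1.
Path Well→P2→Ref (+1); total 2.
Path Well→M3→Ref (+1); total 3.
Path Well→P1→P4→Ref (+1); total 4.
No residual Well→Ref path; max flow = 4.
Certifying cut of size 4: {Well→M3, Well→P1, Well→P2, Well→Ref}.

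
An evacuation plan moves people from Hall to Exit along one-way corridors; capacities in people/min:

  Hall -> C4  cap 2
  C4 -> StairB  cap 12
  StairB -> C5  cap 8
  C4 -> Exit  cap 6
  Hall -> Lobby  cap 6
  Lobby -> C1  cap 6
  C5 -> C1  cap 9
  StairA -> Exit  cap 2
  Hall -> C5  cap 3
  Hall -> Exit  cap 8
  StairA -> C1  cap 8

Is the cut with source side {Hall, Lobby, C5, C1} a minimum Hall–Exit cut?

Yes — it is a minimum cut (capacity 10).

Given cut capacity: 2 + 8 = 10.
Augment Hall→Exit: bottleneck 8, flow now 8.
Augment Hall→C4→Exit: bottleneck 2, flow now 10.
No augmenting path remains; maximum flow = 10.
Cut capacity 10 equals the max flow, so it is a minimum cut.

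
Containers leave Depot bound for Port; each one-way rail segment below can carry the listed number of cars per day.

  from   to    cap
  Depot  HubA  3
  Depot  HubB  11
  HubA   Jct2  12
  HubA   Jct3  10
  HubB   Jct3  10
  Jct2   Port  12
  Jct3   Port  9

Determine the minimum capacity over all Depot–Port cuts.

12

Augment Depot→HubA→Jct2→Port: bottleneck 3, flow now 3.
Augment Depot→HubB→Jct3→Port: bottleneck 9, flow now 12.
No augmenting path remains; maximum flow = 12.
By max-flow min-cut, the minimum cut capacity equals the max flow.
In the residual graph, reachable from Depot: {Depot, HubB, Jct3}.
Min-cut edges: Depot→HubA (3), Jct3→Port (9); capacity 3 + 9 = 12.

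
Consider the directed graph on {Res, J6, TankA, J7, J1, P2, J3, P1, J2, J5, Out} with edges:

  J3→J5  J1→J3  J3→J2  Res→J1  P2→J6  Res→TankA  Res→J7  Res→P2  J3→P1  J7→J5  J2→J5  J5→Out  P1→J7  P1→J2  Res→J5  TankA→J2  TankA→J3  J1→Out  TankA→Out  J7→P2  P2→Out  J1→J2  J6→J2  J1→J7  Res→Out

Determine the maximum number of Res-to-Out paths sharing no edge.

Assign every edge capacity 1; by Menger, the answer equals the max flow.
Path Res→Out (+1); total 1.
Path Res→TankA→Out (+1); total 2.
Path Res→J1→Out (+1); total 3.
Path Res→P2→Out (+1); total 4.
Path Res→J5→Out (+1); total 5.
No residual Res→Out path; max flow = 5.
Certifying cut of size 5: {J5→Out, P2→Out, Res→J1, Res→Out, Res→TankA}.

5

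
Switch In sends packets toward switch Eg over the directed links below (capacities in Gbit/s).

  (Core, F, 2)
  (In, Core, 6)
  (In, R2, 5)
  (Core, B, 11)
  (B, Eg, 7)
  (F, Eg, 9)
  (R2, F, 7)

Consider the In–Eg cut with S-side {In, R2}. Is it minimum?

No — its capacity is 13, but the minimum cut has capacity 11.

Given cut capacity: 6 + 7 = 13.
Augment In→R2→F→Eg: bottleneck 5, flow now 5.
Augment In→Core→B→Eg: bottleneck 6, flow now 11.
No augmenting path remains; maximum flow = 11.
In the residual graph, reachable from In: {In}.
Min-cut edges: In→R2 (5), In→Core (6); capacity 5 + 6 = 11.
Cut capacity 13 exceeds the max flow 11, so it is not minimum.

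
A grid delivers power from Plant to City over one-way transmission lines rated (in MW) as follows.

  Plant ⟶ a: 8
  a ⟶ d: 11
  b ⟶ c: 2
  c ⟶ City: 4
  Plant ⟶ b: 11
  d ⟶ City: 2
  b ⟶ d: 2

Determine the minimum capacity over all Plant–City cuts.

Augment Plant→a→d→City: bottleneck 2, flow now 2.
Augment Plant→b→c→City: bottleneck 2, flow now 4.
No augmenting path remains; maximum flow = 4.
By max-flow min-cut, the minimum cut capacity equals the max flow.
In the residual graph, reachable from Plant: {Plant, a, b, d}.
Min-cut edges: b→c (2), d→City (2); capacity 2 + 2 = 4.

4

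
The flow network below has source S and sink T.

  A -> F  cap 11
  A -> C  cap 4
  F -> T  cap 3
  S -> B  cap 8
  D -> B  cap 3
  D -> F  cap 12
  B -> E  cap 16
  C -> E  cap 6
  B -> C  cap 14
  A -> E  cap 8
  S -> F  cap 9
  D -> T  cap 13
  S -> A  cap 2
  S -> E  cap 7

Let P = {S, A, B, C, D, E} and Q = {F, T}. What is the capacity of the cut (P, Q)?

45

Edges leaving {S, A, B, C, D, E}: S→F (9), A→F (11), D→F (12), D→T (13).
Cut capacity = 9 + 11 + 12 + 13 = 45.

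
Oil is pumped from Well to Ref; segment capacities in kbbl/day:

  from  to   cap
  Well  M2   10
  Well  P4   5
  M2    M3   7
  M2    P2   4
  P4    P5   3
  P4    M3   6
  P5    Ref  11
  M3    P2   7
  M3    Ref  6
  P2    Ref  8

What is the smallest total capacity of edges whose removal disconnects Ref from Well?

Augment Well→M2→M3→Ref: bottleneck 6, flow now 6.
Augment Well→M2→P2→Ref: bottleneck 4, flow now 10.
Augment Well→P4→P5→Ref: bottleneck 3, flow now 13.
Augment Well→P4→M3→P2→Ref: bottleneck 2, flow now 15.
No augmenting path remains; maximum flow = 15.
By max-flow min-cut, the minimum cut capacity equals the max flow.
In the residual graph, reachable from Well: {Well}.
Min-cut edges: Well→M2 (10), Well→P4 (5); capacity 10 + 5 = 15.

15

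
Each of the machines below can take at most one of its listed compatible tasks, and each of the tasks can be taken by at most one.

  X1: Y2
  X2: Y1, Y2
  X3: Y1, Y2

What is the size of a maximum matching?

Unit-capacity flow: source→left, listed edges, right→sink; max matching = max flow.
Augmenting path X1→Y2 (+1); matched 1.
Augmenting path X2→Y1 (+1); matched 2.
No augmenting path remains; maximum matching = 2.
König certificate: {Y1, Y2} is a vertex cover of size 2 (every listed pair touches it), so no matching can be larger.

2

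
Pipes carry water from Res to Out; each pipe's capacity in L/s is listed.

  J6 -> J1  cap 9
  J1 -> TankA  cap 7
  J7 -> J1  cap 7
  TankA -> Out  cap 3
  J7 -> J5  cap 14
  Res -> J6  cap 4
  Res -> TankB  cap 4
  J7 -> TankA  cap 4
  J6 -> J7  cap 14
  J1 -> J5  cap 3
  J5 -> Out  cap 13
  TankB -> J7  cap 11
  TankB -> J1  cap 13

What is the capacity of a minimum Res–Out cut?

8

Augment Res→TankB→J1→J5→Out: bottleneck 3, flow now 3.
Augment Res→TankB→J1→TankA→Out: bottleneck 1, flow now 4.
Augment Res→J6→J1→TankA→Out: bottleneck 2, flow now 6.
Augment Res→J6→J7→J5→Out: bottleneck 2, flow now 8.
No augmenting path remains; maximum flow = 8.
By max-flow min-cut, the minimum cut capacity equals the max flow.
In the residual graph, reachable from Res: {Res}.
Min-cut edges: Res→TankB (4), Res→J6 (4); capacity 4 + 4 = 8.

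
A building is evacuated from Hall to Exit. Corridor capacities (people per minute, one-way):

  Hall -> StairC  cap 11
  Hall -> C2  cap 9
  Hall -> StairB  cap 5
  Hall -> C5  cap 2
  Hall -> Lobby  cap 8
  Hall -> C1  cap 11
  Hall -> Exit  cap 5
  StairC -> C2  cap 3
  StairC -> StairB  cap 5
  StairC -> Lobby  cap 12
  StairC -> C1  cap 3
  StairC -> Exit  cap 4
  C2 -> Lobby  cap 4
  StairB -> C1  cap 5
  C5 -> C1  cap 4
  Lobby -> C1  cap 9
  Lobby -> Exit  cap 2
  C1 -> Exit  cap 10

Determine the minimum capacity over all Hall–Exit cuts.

Augment Hall→Exit: bottleneck 5, flow now 5.
Augment Hall→StairC→Exit: bottleneck 4, flow now 9.
Augment Hall→Lobby→Exit: bottleneck 2, flow now 11.
Augment Hall→C1→Exit: bottleneck 10, flow now 21.
No augmenting path remains; maximum flow = 21.
By max-flow min-cut, the minimum cut capacity equals the max flow.
In the residual graph, reachable from Hall: {Hall, StairC, C2, StairB, C5, Lobby, C1}.
Min-cut edges: Hall→Exit (5), StairC→Exit (4), Lobby→Exit (2), C1→Exit (10); capacity 5 + 4 + 2 + 10 = 21.

21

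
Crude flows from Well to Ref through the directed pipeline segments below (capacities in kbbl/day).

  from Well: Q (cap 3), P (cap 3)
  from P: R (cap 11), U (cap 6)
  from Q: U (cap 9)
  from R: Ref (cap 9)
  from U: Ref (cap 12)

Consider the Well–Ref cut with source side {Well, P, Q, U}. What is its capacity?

23

Edges leaving {Well, P, Q, U}: P→R (11), U→Ref (12).
Cut capacity = 11 + 12 = 23.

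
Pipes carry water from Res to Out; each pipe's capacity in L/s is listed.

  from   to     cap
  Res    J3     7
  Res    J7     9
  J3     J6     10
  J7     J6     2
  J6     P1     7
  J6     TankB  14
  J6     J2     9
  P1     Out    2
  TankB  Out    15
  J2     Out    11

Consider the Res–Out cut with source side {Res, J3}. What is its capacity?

Edges leaving {Res, J3}: Res→J7 (9), J3→J6 (10).
Cut capacity = 9 + 10 = 19.

19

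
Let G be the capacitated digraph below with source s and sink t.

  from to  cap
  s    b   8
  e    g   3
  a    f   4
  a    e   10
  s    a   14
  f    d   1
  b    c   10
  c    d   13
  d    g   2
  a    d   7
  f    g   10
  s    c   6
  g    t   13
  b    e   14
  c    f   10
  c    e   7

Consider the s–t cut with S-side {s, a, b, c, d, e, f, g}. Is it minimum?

Given cut capacity: 13 = 13.
Augment s→a→d→g→t: bottleneck 2, flow now 2.
Augment s→a→e→g→t: bottleneck 3, flow now 5.
Augment s→a→f→g→t: bottleneck 4, flow now 9.
Augment s→c→f→g→t: bottleneck 4, flow now 13.
No augmenting path remains; maximum flow = 13.
Cut capacity 13 equals the max flow, so it is a minimum cut.

Yes — it is a minimum cut (capacity 13).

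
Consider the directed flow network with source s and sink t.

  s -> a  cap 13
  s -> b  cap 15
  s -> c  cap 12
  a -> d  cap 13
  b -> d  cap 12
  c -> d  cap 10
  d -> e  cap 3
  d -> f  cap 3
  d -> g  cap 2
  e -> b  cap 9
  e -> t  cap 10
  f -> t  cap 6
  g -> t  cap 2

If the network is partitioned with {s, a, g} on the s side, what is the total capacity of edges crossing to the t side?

42

Edges leaving {s, a, g}: s→b (15), s→c (12), a→d (13), g→t (2).
Cut capacity = 15 + 12 + 13 + 2 = 42.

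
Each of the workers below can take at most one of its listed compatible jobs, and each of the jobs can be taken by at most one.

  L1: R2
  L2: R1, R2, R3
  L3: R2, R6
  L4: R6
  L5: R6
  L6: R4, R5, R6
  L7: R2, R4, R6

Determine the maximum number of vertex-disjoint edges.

5

Unit-capacity flow: source→left, listed edges, right→sink; max matching = max flow.
Augmenting path L1→R2 (+1); matched 1.
Augmenting path L2→R1 (+1); matched 2.
Augmenting path L3→R6 (+1); matched 3.
Augmenting path L6→R4 (+1); matched 4.
Augmenting path L7→R4→L6→R5 (+1); matched 5.
No augmenting path remains; maximum matching = 5.
König certificate: {L2, L6, L7, R2, R6} is a vertex cover of size 5 (every listed pair touches it), so no matching can be larger.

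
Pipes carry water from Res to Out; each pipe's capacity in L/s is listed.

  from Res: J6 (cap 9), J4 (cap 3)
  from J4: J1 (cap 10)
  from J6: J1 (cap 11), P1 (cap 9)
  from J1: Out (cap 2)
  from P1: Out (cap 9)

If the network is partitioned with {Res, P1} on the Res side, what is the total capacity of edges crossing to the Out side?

21

Edges leaving {Res, P1}: Res→J4 (3), Res→J6 (9), P1→Out (9).
Cut capacity = 3 + 9 + 9 = 21.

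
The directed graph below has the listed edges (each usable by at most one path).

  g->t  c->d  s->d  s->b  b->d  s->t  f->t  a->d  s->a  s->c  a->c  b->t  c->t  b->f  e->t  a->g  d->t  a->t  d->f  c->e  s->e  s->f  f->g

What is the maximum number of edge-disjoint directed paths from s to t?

7

Assign every edge capacity 1; by Menger, the answer equals the max flow.
Path s→t (+1); total 1.
Path s→a→t (+1); total 2.
Path s→b→t (+1); total 3.
Path s→c→t (+1); total 4.
Path s→d→t (+1); total 5.
Path s→e→t (+1); total 6.
Path s→f→t (+1); total 7.
No residual s→t path; max flow = 7.
Certifying cut of size 7: {s→a, s→b, s→c, s→d, s→e, s→f, s→t}.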